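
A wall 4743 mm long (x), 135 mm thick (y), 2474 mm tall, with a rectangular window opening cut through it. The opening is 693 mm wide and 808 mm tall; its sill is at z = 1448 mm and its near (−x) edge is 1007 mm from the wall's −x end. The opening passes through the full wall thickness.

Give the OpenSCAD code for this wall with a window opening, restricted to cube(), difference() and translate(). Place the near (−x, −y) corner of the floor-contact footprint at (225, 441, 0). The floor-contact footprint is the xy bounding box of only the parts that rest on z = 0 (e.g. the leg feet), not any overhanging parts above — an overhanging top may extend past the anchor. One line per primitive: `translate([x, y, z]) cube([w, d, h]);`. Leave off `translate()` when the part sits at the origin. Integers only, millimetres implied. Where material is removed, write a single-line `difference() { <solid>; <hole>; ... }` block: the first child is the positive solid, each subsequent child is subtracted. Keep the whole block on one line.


difference() { translate([225, 441, 0]) cube([4743, 135, 2474]); translate([1232, 441, 1448]) cube([693, 135, 808]); }


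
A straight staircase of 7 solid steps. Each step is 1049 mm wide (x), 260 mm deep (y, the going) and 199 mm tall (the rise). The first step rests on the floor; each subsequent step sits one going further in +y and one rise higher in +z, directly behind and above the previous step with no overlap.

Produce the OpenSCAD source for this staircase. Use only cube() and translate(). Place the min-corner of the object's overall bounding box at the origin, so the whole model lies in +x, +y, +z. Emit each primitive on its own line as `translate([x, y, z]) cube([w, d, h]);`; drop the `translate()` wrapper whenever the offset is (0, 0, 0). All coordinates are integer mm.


cube([1049, 260, 199]);
translate([0, 260, 199]) cube([1049, 260, 199]);
translate([0, 520, 398]) cube([1049, 260, 199]);
translate([0, 780, 597]) cube([1049, 260, 199]);
translate([0, 1040, 796]) cube([1049, 260, 199]);
translate([0, 1300, 995]) cube([1049, 260, 199]);
translate([0, 1560, 1194]) cube([1049, 260, 199]);


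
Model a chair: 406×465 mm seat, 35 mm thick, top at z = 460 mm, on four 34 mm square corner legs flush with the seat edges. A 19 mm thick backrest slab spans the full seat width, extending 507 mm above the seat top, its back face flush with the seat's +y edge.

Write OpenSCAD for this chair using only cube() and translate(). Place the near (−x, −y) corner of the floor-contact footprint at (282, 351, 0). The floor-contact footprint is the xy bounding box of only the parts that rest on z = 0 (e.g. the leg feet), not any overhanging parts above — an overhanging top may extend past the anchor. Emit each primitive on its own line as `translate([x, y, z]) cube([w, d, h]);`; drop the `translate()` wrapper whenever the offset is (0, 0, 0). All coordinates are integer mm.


translate([282, 351, 425]) cube([406, 465, 35]);
translate([282, 351, 0]) cube([34, 34, 425]);
translate([654, 351, 0]) cube([34, 34, 425]);
translate([282, 782, 0]) cube([34, 34, 425]);
translate([654, 782, 0]) cube([34, 34, 425]);
translate([282, 797, 460]) cube([406, 19, 507]);


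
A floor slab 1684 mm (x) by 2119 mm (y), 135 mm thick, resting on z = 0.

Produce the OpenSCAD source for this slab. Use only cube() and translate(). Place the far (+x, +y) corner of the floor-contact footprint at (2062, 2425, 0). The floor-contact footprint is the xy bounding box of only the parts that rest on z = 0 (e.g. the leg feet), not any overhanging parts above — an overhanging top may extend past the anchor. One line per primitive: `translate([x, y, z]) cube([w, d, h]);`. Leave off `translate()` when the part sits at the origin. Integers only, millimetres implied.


translate([378, 306, 0]) cube([1684, 2119, 135]);


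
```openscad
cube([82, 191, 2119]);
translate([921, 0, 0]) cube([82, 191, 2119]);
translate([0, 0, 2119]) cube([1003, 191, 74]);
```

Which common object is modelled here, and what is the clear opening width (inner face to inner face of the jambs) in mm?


A door frame. The clear opening width is 839 mm.

Two 2119 mm tall posts with a header on top — a door frame. The left jamb is 82 mm wide at x = 0; the right jamb starts at x = 921. The clear opening is 921 − 82 = 839 mm.


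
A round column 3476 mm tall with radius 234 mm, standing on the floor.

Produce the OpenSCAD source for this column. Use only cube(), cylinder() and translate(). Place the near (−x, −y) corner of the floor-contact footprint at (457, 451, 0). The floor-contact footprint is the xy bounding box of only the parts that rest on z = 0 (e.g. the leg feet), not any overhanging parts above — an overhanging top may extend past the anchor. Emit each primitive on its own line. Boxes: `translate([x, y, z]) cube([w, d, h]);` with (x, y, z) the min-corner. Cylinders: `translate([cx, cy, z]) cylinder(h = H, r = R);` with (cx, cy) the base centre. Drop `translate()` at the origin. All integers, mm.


translate([691, 685, 0]) cylinder(h = 3476, r = 234);


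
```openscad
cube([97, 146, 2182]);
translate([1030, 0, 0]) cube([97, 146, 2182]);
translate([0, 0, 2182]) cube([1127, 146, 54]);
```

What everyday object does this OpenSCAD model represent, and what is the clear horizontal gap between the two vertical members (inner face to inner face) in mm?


A door frame. The clear opening width is 933 mm.

Two 2182 mm tall posts with a header on top — a door frame. The left jamb is 97 mm wide at x = 0; the right jamb starts at x = 1030. The clear opening is 1030 − 97 = 933 mm.


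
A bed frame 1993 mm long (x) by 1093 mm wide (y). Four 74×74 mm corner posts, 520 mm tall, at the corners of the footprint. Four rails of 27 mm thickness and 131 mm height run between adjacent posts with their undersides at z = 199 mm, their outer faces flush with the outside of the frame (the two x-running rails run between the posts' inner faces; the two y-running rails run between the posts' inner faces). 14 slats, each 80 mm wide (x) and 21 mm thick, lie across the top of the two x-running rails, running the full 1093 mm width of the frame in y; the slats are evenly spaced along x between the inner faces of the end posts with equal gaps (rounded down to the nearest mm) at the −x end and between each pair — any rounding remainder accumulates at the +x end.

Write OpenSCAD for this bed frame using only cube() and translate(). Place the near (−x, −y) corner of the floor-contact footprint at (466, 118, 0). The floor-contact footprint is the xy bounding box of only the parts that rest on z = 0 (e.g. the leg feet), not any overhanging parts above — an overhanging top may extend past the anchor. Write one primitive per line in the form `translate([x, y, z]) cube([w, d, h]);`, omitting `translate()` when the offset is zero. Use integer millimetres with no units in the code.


translate([466, 118, 0]) cube([74, 74, 520]);
translate([466, 1137, 0]) cube([74, 74, 520]);
translate([2385, 118, 0]) cube([74, 74, 520]);
translate([2385, 1137, 0]) cube([74, 74, 520]);
translate([540, 118, 199]) cube([1845, 27, 131]);
translate([540, 1184, 199]) cube([1845, 27, 131]);
translate([466, 192, 199]) cube([27, 945, 131]);
translate([2432, 192, 199]) cube([27, 945, 131]);
translate([588, 118, 330]) cube([80, 1093, 21]);
translate([716, 118, 330]) cube([80, 1093, 21]);
translate([844, 118, 330]) cube([80, 1093, 21]);
translate([972, 118, 330]) cube([80, 1093, 21]);
translate([1100, 118, 330]) cube([80, 1093, 21]);
translate([1228, 118, 330]) cube([80, 1093, 21]);
translate([1356, 118, 330]) cube([80, 1093, 21]);
translate([1484, 118, 330]) cube([80, 1093, 21]);
translate([1612, 118, 330]) cube([80, 1093, 21]);
translate([1740, 118, 330]) cube([80, 1093, 21]);
translate([1868, 118, 330]) cube([80, 1093, 21]);
translate([1996, 118, 330]) cube([80, 1093, 21]);
translate([2124, 118, 330]) cube([80, 1093, 21]);
translate([2252, 118, 330]) cube([80, 1093, 21]);


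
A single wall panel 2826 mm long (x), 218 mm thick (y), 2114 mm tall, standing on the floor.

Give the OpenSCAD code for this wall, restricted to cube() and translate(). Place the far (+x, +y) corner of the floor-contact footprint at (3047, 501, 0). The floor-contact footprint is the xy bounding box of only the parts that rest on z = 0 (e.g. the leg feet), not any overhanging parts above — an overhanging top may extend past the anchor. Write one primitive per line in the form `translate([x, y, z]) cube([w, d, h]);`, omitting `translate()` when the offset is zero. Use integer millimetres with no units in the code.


translate([221, 283, 0]) cube([2826, 218, 2114]);


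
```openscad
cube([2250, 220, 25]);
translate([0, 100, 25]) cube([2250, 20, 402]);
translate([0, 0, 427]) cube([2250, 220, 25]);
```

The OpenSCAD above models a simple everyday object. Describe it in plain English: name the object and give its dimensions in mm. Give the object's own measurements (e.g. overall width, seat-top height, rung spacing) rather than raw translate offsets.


An I-beam lying along x, 2250 mm long. Overall section height 452 mm. Two flanges 220 mm wide (y) and 25 mm thick, one on the floor and one at the top; a web 20 mm thick runs between them, centred on the flange width.


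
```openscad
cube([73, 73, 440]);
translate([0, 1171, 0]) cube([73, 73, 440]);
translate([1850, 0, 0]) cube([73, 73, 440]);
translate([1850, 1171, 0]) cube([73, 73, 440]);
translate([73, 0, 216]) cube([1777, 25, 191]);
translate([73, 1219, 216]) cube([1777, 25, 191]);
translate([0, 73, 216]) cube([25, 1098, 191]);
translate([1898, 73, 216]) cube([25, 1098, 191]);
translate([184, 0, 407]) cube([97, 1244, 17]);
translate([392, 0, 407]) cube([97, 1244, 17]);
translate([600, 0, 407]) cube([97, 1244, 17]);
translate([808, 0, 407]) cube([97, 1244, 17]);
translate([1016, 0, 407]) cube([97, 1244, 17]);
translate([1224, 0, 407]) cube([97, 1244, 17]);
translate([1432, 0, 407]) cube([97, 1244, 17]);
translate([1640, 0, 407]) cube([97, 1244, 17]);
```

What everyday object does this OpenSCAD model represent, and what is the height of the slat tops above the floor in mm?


A bed frame. The slat-top height is 424 mm.

Four posts, four rails, and a row of slats — a bed frame. Slats sit on the rails at z = 216 + 191 = 407; with slat thickness 17, the top is 424 mm.


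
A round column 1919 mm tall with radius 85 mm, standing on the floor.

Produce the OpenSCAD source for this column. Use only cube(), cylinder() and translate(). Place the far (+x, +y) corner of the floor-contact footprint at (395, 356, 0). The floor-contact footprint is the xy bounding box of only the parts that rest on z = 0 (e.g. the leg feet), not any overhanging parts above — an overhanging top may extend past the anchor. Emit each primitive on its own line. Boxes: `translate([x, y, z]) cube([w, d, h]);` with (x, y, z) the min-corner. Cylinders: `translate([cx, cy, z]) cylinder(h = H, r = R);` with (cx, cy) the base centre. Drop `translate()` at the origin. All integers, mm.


translate([310, 271, 0]) cylinder(h = 1919, r = 85);


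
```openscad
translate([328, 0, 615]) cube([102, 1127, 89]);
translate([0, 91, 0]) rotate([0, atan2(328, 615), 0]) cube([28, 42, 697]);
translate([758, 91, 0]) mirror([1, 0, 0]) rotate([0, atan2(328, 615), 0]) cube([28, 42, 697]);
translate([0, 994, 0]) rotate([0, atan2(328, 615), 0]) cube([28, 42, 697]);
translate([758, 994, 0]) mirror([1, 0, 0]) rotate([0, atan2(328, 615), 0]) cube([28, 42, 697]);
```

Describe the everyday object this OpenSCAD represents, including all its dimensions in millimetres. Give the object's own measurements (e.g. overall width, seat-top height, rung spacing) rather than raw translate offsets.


A sawhorse. A 102×1127×89 mm beam (x, y, z) sits on two A-frame leg pairs. Each pair is two raked legs of 28×42 mm section (42 mm along y) splaying symmetrically in x. Each leg rises 615 mm vertically over 328 mm of horizontal reach and is 697 mm long along its own axis. Every leg's outer bottom edge rests on the floor and its outer top edge meets a bottom edge of the beam — the left legs (tilting toward +x) meet the beam's −x bottom edge, the right legs (their mirror images, tilting toward −x) meet its +x bottom edge — so the leg tops tuck under the beam, the beam's underside is 615 mm above the floor, and the feet are 758 mm apart outside-to-outside with the beam centred between them. The two leg pairs are set in 91 mm from either end of the beam.


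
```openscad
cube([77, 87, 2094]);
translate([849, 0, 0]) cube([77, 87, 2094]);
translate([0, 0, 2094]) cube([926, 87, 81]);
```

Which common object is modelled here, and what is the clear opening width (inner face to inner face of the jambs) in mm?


A door frame. The clear opening width is 772 mm.

Two 2094 mm tall posts with a header on top — a door frame. The left jamb is 77 mm wide at x = 0; the right jamb starts at x = 849. The clear opening is 849 − 77 = 772 mm.


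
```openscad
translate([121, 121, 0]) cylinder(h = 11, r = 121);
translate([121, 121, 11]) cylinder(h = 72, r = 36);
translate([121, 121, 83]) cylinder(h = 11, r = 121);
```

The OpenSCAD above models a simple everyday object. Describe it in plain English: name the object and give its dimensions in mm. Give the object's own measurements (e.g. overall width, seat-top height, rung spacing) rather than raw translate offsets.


A spool: two coaxial disc flanges of radius 121 mm and thickness 11 mm, joined by a core cylinder of radius 36 mm and height 72 mm. The lower flange rests on z = 0 and the three cylinders share a vertical axis.


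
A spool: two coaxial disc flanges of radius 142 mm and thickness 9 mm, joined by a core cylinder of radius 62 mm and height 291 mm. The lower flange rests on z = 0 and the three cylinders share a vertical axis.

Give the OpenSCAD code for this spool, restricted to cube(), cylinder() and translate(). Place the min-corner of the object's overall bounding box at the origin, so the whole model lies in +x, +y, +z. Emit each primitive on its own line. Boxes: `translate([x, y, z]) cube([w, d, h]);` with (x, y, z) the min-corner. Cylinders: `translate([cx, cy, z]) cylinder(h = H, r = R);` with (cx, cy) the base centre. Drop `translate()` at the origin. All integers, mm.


translate([142, 142, 0]) cylinder(h = 9, r = 142);
translate([142, 142, 9]) cylinder(h = 291, r = 62);
translate([142, 142, 300]) cylinder(h = 9, r = 142);


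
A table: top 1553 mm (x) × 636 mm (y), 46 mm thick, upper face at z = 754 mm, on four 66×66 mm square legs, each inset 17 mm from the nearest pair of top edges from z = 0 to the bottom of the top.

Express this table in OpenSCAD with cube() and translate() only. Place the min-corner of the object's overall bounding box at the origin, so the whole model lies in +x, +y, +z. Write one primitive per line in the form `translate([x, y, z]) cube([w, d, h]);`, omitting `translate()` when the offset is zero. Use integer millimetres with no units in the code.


// leg_h = 754 - 46 = 708
translate([0, 0, 708]) cube([1553, 636, 46]);
translate([17, 17, 0]) cube([66, 66, 708]);
translate([1470, 17, 0]) cube([66, 66, 708]);
translate([17, 553, 0]) cube([66, 66, 708]);
translate([1470, 553, 0]) cube([66, 66, 708]);


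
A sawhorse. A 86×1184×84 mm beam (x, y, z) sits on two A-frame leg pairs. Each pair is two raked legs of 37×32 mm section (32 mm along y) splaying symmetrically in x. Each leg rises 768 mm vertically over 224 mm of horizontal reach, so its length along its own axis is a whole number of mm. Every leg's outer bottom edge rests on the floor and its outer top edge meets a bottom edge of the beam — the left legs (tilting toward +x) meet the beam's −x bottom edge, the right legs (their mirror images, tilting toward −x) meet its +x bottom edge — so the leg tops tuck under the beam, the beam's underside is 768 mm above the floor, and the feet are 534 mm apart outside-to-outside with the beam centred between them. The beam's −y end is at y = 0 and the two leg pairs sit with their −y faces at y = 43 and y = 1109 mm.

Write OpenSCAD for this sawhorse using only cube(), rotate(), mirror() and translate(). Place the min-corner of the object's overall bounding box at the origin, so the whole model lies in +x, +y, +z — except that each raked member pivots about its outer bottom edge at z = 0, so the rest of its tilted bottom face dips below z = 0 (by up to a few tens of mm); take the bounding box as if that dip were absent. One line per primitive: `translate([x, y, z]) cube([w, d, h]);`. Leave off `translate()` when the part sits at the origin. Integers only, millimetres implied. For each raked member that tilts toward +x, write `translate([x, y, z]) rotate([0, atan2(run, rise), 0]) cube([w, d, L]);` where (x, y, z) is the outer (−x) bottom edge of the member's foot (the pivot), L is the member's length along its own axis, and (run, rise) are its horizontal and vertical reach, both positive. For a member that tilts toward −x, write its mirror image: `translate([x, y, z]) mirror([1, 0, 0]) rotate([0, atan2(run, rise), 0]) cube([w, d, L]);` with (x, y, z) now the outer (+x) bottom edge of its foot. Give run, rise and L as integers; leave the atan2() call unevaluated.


translate([224, 0, 768]) cube([86, 1184, 84]);
translate([0, 43, 0]) rotate([0, atan2(224, 768), 0]) cube([37, 32, 800]);
translate([534, 43, 0]) mirror([1, 0, 0]) rotate([0, atan2(224, 768), 0]) cube([37, 32, 800]);
translate([0, 1109, 0]) rotate([0, atan2(224, 768), 0]) cube([37, 32, 800]);
translate([534, 1109, 0]) mirror([1, 0, 0]) rotate([0, atan2(224, 768), 0]) cube([37, 32, 800]);


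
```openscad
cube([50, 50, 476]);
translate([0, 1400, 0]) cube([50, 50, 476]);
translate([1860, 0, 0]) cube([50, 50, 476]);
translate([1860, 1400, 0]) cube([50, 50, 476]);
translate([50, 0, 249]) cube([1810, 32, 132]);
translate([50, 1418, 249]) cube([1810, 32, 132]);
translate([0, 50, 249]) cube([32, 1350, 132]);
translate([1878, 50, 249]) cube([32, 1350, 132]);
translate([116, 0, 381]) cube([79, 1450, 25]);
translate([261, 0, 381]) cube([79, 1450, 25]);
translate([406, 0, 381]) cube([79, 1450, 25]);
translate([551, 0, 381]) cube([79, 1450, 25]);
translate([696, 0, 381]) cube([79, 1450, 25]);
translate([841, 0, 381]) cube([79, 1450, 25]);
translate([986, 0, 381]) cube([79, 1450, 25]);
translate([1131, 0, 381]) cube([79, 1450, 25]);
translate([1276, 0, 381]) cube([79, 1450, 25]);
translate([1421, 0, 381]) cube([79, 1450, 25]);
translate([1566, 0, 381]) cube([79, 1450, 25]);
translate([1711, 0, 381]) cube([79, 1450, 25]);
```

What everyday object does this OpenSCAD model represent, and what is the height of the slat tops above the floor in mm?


A bed frame. The slat-top height is 406 mm.

Four posts, four rails, and a row of slats — a bed frame. Slats sit on the rails at z = 249 + 132 = 381; with slat thickness 25, the top is 406 mm.


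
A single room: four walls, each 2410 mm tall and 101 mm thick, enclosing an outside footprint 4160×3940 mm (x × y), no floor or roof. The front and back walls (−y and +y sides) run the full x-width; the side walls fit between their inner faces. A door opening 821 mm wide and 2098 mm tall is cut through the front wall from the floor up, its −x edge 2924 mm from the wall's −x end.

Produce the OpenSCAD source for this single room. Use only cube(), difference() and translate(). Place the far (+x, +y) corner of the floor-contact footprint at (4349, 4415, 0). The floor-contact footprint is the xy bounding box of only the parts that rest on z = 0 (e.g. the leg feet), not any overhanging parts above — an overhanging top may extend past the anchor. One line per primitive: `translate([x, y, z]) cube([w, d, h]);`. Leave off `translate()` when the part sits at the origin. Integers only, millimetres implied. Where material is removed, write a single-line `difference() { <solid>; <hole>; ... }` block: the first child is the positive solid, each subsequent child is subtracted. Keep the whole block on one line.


difference() { translate([189, 475, 0]) cube([4160, 101, 2410]); translate([3113, 475, 0]) cube([821, 101, 2098]); }
translate([189, 4314, 0]) cube([4160, 101, 2410]);
translate([189, 576, 0]) cube([101, 3738, 2410]);
translate([4248, 576, 0]) cube([101, 3738, 2410]);


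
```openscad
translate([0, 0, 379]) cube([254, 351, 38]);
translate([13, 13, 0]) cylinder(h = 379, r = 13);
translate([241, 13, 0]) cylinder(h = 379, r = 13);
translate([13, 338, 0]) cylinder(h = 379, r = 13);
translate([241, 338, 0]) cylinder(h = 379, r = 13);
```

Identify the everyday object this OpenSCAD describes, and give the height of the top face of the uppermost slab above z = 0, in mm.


A stool. The seat height is 417 mm.

A 254×351×38 slab at z = 379 on four corner cylinders — a stool. The seat top is 379 + 38 = 417 mm.


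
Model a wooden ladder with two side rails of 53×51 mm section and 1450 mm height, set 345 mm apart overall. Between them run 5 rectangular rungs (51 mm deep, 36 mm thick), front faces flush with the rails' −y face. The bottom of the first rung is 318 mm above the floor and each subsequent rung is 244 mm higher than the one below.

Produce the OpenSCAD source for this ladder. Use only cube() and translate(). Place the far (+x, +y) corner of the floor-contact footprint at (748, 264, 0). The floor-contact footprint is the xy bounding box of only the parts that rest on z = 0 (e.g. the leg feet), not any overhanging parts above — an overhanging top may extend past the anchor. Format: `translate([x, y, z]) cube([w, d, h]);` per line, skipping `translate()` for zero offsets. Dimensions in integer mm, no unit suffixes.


// rung span = 345 - 2*53 = 239
// rung[k] z = 318 + k*244
translate([403, 213, 0]) cube([53, 51, 1450]);
translate([695, 213, 0]) cube([53, 51, 1450]);
translate([456, 213, 318]) cube([239, 51, 36]);
translate([456, 213, 562]) cube([239, 51, 36]);
translate([456, 213, 806]) cube([239, 51, 36]);
translate([456, 213, 1050]) cube([239, 51, 36]);
translate([456, 213, 1294]) cube([239, 51, 36]);


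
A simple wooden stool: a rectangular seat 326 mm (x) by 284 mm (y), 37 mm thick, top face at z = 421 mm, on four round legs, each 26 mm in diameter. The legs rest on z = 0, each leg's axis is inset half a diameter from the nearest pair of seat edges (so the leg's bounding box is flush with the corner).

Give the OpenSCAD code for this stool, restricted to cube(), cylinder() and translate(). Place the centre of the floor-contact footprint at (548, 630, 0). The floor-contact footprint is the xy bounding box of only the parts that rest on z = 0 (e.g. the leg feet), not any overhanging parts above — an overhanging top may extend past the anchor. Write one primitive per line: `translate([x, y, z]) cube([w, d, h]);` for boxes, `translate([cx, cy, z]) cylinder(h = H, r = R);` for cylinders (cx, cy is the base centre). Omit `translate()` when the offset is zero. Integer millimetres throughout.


translate([385, 488, 384]) cube([326, 284, 37]);
translate([398, 501, 0]) cylinder(h = 384, r = 13);
translate([698, 501, 0]) cylinder(h = 384, r = 13);
translate([398, 759, 0]) cylinder(h = 384, r = 13);
translate([698, 759, 0]) cylinder(h = 384, r = 13);


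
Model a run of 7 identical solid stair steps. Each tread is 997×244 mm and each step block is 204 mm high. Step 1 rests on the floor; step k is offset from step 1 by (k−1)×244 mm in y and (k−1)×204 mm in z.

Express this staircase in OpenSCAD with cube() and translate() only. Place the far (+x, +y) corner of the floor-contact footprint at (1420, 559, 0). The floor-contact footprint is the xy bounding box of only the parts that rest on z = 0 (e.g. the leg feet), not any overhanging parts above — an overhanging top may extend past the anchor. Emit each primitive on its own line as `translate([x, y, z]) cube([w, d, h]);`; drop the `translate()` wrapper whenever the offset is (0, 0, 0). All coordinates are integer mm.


translate([423, 315, 0]) cube([997, 244, 204]);
translate([423, 559, 204]) cube([997, 244, 204]);
translate([423, 803, 408]) cube([997, 244, 204]);
translate([423, 1047, 612]) cube([997, 244, 204]);
translate([423, 1291, 816]) cube([997, 244, 204]);
translate([423, 1535, 1020]) cube([997, 244, 204]);
translate([423, 1779, 1224]) cube([997, 244, 204]);


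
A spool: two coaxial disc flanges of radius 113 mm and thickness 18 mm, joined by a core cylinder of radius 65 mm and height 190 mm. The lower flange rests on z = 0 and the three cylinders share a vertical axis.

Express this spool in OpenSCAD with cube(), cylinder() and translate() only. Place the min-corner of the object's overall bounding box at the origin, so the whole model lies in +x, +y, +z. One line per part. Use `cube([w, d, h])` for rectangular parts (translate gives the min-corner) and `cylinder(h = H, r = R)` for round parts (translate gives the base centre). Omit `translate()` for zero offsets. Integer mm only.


translate([113, 113, 0]) cylinder(h = 18, r = 113);
translate([113, 113, 18]) cylinder(h = 190, r = 65);
translate([113, 113, 208]) cylinder(h = 18, r = 113);


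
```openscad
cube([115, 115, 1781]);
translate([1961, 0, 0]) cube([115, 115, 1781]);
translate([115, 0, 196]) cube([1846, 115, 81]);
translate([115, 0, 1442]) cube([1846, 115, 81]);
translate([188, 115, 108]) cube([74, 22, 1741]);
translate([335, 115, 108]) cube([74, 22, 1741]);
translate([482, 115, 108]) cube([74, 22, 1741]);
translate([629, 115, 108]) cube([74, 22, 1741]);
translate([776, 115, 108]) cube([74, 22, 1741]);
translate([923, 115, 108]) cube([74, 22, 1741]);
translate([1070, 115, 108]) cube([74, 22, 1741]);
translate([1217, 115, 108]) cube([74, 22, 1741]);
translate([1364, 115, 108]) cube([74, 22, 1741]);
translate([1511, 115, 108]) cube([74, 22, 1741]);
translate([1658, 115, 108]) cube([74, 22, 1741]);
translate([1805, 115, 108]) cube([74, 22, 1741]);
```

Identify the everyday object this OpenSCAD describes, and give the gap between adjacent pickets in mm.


A fence section. The picket gap is 73 mm.

Two posts, two rails, 12 pickets — a fence section. Span 1846 mm holds 12 pickets of 74 mm with 13 equal gaps: ⌊(1846 − 12·74) / 13⌋ = 73 mm.


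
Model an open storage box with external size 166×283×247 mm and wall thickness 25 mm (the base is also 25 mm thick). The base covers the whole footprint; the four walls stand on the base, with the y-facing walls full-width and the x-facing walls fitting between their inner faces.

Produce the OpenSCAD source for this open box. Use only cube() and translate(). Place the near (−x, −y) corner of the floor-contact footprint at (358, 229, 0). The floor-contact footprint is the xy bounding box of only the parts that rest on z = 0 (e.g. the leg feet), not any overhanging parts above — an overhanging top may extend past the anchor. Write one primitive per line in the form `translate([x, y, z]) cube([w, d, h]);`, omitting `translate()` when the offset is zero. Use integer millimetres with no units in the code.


translate([358, 229, 0]) cube([166, 283, 25]);
translate([358, 229, 25]) cube([166, 25, 222]);
translate([358, 487, 25]) cube([166, 25, 222]);
translate([358, 254, 25]) cube([25, 233, 222]);
translate([499, 254, 25]) cube([25, 233, 222]);


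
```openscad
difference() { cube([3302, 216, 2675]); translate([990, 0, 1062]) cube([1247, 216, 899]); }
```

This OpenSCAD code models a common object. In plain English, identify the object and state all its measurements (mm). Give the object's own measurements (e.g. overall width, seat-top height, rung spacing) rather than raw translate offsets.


A wall 3302 mm long (x), 216 mm thick (y), 2675 mm tall, with a rectangular window opening cut through it. The opening is 1247 mm wide and 899 mm tall; its sill is at z = 1062 mm and its near (−x) edge is 990 mm from the wall's −x end. The opening passes through the full wall thickness.


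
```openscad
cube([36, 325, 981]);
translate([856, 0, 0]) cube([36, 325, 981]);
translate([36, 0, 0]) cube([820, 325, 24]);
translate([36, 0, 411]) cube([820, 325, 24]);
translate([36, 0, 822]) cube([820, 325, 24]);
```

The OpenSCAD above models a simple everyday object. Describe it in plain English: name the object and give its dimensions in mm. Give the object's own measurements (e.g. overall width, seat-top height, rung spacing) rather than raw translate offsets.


An open bookshelf. Two side panels, each 36 mm thick, 325 mm deep and 981 mm tall, stand 892 mm apart (outside-to-outside). Between them sit 3 shelves, each 24 mm thick and 325 mm deep, spanning the full gap between the sides. The bottom shelf rests on the floor (its underside at z = 0) and the clear gap between one shelf's top and the next shelf's underside is 387 mm.


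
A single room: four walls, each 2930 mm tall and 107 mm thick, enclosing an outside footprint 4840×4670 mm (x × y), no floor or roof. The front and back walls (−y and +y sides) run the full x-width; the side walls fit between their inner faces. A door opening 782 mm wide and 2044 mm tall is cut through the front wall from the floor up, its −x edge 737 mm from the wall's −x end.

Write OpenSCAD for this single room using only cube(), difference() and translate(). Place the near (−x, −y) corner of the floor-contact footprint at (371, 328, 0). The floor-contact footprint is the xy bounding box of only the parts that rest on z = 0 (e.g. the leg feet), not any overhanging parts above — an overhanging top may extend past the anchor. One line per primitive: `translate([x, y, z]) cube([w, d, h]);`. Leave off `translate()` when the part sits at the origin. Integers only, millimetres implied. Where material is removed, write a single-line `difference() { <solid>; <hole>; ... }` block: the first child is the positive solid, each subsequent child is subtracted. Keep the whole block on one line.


difference() { translate([371, 328, 0]) cube([4840, 107, 2930]); translate([1108, 328, 0]) cube([782, 107, 2044]); }
translate([371, 4891, 0]) cube([4840, 107, 2930]);
translate([371, 435, 0]) cube([107, 4456, 2930]);
translate([5104, 435, 0]) cube([107, 4456, 2930]);


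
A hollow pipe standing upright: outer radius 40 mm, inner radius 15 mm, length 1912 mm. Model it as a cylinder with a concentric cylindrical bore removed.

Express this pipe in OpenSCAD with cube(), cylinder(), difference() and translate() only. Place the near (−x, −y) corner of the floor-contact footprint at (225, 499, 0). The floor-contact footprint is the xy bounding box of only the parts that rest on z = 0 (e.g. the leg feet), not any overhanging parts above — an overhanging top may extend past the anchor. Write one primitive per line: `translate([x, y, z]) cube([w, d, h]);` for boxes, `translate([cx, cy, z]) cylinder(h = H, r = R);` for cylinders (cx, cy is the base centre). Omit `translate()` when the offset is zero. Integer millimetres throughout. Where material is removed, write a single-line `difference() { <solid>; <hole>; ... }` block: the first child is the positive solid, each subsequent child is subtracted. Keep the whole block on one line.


difference() { translate([265, 539, 0]) cylinder(h = 1912, r = 40); translate([265, 539, 0]) cylinder(h = 1912, r = 15); }


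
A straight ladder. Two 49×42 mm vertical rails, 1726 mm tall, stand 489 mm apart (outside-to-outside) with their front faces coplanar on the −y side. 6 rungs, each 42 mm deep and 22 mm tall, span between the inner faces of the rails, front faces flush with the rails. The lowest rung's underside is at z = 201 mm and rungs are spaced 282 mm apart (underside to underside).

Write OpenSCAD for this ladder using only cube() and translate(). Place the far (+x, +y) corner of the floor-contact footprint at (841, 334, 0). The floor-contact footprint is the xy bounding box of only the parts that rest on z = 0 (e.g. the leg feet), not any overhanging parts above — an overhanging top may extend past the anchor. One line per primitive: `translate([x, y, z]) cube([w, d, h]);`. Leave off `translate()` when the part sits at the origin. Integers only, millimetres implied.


translate([352, 292, 0]) cube([49, 42, 1726]);
translate([792, 292, 0]) cube([49, 42, 1726]);
translate([401, 292, 201]) cube([391, 42, 22]);
translate([401, 292, 483]) cube([391, 42, 22]);
translate([401, 292, 765]) cube([391, 42, 22]);
translate([401, 292, 1047]) cube([391, 42, 22]);
translate([401, 292, 1329]) cube([391, 42, 22]);
translate([401, 292, 1611]) cube([391, 42, 22]);


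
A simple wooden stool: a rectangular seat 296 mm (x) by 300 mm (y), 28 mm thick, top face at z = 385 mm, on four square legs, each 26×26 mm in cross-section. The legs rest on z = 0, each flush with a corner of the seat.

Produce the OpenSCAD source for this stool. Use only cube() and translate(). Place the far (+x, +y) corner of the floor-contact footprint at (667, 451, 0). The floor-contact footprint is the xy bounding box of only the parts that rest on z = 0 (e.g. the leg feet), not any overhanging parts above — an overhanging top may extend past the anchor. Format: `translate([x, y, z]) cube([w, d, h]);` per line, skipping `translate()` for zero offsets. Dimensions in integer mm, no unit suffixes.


translate([371, 151, 357]) cube([296, 300, 28]);
translate([371, 151, 0]) cube([26, 26, 357]);
translate([641, 151, 0]) cube([26, 26, 357]);
translate([371, 425, 0]) cube([26, 26, 357]);
translate([641, 425, 0]) cube([26, 26, 357]);


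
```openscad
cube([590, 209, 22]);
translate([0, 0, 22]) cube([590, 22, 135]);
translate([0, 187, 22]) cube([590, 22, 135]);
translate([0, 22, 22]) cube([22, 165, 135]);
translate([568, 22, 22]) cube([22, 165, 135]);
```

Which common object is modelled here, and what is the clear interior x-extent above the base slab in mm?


An open box. The internal width is 546 mm.

A 590×209 base slab with four walls standing on it — an open box. The base is 590 mm wide and the walls are 22 mm thick, so the internal width is 590 − 2 × 22 = 546 mm.


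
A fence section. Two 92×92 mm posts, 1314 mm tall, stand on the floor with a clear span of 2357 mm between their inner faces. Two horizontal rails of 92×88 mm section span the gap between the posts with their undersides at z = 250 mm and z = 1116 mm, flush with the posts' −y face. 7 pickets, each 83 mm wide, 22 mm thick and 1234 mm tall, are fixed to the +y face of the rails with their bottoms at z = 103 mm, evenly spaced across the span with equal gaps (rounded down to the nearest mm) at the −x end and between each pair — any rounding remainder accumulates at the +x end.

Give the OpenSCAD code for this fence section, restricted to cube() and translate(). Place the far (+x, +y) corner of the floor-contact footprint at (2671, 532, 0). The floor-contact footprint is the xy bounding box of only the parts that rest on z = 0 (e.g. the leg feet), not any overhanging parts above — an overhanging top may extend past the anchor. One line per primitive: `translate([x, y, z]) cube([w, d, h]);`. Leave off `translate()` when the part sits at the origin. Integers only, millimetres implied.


translate([130, 440, 0]) cube([92, 92, 1314]);
translate([2579, 440, 0]) cube([92, 92, 1314]);
translate([222, 440, 250]) cube([2357, 92, 88]);
translate([222, 440, 1116]) cube([2357, 92, 88]);
translate([444, 532, 103]) cube([83, 22, 1234]);
translate([749, 532, 103]) cube([83, 22, 1234]);
translate([1054, 532, 103]) cube([83, 22, 1234]);
translate([1359, 532, 103]) cube([83, 22, 1234]);
translate([1664, 532, 103]) cube([83, 22, 1234]);
translate([1969, 532, 103]) cube([83, 22, 1234]);
translate([2274, 532, 103]) cube([83, 22, 1234]);


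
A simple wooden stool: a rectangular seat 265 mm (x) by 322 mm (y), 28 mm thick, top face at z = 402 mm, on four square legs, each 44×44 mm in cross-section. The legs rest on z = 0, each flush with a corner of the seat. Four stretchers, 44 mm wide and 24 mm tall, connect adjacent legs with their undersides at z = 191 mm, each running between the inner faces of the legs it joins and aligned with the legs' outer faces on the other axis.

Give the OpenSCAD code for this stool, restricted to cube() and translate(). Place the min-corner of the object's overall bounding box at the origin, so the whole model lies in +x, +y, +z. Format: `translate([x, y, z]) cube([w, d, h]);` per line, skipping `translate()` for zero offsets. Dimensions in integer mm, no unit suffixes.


// leg_h = 402 - 28 = 374
// stretcher span = 265 - 2*44 = 177
translate([0, 0, 374]) cube([265, 322, 28]);
cube([44, 44, 374]);
translate([221, 0, 0]) cube([44, 44, 374]);
translate([0, 278, 0]) cube([44, 44, 374]);
translate([221, 278, 0]) cube([44, 44, 374]);
translate([44, 0, 191]) cube([177, 44, 24]);
translate([44, 278, 191]) cube([177, 44, 24]);
translate([0, 44, 191]) cube([44, 234, 24]);
translate([221, 44, 191]) cube([44, 234, 24]);


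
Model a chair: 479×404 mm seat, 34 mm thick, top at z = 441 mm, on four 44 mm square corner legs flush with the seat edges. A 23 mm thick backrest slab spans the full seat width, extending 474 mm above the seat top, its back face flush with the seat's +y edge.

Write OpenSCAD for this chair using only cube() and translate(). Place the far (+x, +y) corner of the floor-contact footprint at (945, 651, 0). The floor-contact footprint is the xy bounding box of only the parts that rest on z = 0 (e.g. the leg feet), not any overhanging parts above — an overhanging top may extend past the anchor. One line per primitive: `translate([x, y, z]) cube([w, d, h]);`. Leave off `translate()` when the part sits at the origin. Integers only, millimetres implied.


translate([466, 247, 407]) cube([479, 404, 34]);
translate([466, 247, 0]) cube([44, 44, 407]);
translate([901, 247, 0]) cube([44, 44, 407]);
translate([466, 607, 0]) cube([44, 44, 407]);
translate([901, 607, 0]) cube([44, 44, 407]);
translate([466, 628, 441]) cube([479, 23, 474]);


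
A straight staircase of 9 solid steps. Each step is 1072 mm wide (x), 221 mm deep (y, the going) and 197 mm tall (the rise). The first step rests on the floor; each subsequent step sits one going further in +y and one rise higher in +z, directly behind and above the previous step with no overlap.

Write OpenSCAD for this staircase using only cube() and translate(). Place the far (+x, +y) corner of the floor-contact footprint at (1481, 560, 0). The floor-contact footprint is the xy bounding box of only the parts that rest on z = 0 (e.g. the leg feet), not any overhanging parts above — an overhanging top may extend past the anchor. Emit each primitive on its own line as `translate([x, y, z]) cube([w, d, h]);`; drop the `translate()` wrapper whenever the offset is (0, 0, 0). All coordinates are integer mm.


translate([409, 339, 0]) cube([1072, 221, 197]);
translate([409, 560, 197]) cube([1072, 221, 197]);
translate([409, 781, 394]) cube([1072, 221, 197]);
translate([409, 1002, 591]) cube([1072, 221, 197]);
translate([409, 1223, 788]) cube([1072, 221, 197]);
translate([409, 1444, 985]) cube([1072, 221, 197]);
translate([409, 1665, 1182]) cube([1072, 221, 197]);
translate([409, 1886, 1379]) cube([1072, 221, 197]);
translate([409, 2107, 1576]) cube([1072, 221, 197]);


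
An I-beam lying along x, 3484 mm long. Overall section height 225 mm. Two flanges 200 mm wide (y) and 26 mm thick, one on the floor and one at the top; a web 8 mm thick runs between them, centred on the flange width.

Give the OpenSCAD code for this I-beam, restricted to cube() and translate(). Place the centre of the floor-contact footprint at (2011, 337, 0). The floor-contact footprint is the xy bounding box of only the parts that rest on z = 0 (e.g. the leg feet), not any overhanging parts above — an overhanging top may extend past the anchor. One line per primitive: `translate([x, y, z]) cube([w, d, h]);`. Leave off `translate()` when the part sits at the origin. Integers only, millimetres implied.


translate([269, 237, 0]) cube([3484, 200, 26]);
translate([269, 333, 26]) cube([3484, 8, 173]);
translate([269, 237, 199]) cube([3484, 200, 26]);


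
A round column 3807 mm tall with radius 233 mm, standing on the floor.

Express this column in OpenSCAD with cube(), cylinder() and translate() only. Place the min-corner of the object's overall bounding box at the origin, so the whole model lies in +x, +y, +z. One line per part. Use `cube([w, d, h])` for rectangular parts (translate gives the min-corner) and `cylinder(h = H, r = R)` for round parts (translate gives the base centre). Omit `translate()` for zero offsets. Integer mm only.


translate([233, 233, 0]) cylinder(h = 3807, r = 233);
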